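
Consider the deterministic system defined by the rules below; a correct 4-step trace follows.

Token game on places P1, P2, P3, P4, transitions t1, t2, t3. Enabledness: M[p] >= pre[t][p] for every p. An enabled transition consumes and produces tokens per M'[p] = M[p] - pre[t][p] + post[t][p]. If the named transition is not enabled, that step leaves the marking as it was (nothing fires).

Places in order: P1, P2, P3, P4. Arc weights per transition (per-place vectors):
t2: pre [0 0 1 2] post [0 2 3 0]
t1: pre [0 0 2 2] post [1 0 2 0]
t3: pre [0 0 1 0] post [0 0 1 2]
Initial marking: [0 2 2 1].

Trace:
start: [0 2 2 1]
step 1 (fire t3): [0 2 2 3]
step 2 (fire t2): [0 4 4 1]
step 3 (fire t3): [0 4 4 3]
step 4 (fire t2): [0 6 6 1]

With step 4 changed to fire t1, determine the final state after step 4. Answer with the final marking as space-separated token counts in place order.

1 4 4 1

(re-executing from step 4 with the substitution; state before step 4: [0 4 4 3])
step 4 (fire t1): [1 4 4 1]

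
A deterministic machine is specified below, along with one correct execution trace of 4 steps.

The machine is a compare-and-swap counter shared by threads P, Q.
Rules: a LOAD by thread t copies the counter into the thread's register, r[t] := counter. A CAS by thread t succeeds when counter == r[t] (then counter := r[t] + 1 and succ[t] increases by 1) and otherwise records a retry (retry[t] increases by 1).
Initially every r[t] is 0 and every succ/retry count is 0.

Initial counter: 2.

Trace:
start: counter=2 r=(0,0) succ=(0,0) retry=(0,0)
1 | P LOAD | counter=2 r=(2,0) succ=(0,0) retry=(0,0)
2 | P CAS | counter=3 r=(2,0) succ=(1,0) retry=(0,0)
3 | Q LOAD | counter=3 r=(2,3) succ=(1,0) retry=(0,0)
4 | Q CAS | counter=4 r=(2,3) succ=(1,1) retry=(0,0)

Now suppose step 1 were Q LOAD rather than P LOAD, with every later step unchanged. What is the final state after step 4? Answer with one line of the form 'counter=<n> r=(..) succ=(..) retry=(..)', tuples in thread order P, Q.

(re-executing from step 1 with the substitution; state before step 1: counter=2 r=(0,0) succ=(0,0) retry=(0,0))
1 | Q LOAD | counter=2 r=(0,2) succ=(0,0) retry=(0,0)
2 | P CAS | counter=2 r=(0,2) succ=(0,0) retry=(1,0)
3 | Q LOAD | counter=2 r=(0,2) succ=(0,0) retry=(1,0)
4 | Q CAS | counter=3 r=(0,2) succ=(0,1) retry=(1,0)

counter=3 r=(0,2) succ=(0,1) retry=(1,0)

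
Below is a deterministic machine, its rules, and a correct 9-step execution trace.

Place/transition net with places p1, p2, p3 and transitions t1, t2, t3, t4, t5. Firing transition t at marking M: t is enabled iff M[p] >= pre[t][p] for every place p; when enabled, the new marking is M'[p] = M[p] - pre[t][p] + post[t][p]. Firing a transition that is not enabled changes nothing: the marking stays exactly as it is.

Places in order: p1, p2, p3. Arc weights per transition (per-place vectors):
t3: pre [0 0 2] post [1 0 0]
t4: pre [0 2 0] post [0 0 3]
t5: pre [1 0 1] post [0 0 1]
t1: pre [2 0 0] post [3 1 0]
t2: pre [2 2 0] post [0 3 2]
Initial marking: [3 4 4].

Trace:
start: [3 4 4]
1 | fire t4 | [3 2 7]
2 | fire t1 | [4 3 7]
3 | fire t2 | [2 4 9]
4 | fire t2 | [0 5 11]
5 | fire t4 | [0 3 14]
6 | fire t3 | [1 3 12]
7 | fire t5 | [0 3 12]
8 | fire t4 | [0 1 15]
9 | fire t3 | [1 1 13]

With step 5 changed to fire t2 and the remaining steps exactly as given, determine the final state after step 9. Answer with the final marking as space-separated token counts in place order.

(re-executing from step 5 with the substitution; state before step 5: [0 5 11])
5 | fire t2 | [0 5 11]
6 | fire t3 | [1 5 9]
7 | fire t5 | [0 5 9]
8 | fire t4 | [0 3 12]
9 | fire t3 | [1 3 10]

1 3 10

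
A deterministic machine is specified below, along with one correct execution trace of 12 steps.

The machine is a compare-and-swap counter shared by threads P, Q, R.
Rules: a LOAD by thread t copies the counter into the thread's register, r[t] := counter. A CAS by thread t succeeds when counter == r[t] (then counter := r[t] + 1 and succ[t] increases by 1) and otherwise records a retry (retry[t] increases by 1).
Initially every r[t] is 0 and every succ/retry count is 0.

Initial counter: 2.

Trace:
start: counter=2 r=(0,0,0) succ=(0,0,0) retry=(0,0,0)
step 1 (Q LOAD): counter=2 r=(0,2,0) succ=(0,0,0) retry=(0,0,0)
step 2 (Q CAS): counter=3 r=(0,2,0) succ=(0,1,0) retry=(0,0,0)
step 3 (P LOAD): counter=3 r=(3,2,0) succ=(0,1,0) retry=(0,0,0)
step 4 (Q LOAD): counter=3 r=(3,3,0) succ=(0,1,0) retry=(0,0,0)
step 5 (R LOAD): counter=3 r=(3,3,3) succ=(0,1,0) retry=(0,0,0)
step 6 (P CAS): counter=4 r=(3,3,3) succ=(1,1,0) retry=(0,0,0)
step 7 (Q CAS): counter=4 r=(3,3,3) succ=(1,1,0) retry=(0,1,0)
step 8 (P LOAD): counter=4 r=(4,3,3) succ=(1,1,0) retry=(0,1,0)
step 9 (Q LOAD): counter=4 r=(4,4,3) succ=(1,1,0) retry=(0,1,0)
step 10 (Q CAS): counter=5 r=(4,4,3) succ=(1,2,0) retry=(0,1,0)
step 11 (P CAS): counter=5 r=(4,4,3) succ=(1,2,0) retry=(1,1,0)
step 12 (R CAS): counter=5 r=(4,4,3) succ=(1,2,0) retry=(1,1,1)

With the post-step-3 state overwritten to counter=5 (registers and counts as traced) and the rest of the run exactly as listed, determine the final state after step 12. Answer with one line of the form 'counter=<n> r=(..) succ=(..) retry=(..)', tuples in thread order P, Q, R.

counter=7 r=(6,6,5) succ=(0,3,0) retry=(2,0,1)

state after step 3 := counter=5 r=(3,2,0) succ=(0,1,0) retry=(0,0,0)
step 4 (Q LOAD): counter=5 r=(3,5,0) succ=(0,1,0) retry=(0,0,0)
step 5 (R LOAD): counter=5 r=(3,5,5) succ=(0,1,0) retry=(0,0,0)
step 6 (P CAS): counter=5 r=(3,5,5) succ=(0,1,0) retry=(1,0,0)
step 7 (Q CAS): counter=6 r=(3,5,5) succ=(0,2,0) retry=(1,0,0)
step 8 (P LOAD): counter=6 r=(6,5,5) succ=(0,2,0) retry=(1,0,0)
step 9 (Q LOAD): counter=6 r=(6,6,5) succ=(0,2,0) retry=(1,0,0)
step 10 (Q CAS): counter=7 r=(6,6,5) succ=(0,3,0) retry=(1,0,0)
step 11 (P CAS): counter=7 r=(6,6,5) succ=(0,3,0) retry=(2,0,0)
step 12 (R CAS): counter=7 r=(6,6,5) succ=(0,3,0) retry=(2,0,1)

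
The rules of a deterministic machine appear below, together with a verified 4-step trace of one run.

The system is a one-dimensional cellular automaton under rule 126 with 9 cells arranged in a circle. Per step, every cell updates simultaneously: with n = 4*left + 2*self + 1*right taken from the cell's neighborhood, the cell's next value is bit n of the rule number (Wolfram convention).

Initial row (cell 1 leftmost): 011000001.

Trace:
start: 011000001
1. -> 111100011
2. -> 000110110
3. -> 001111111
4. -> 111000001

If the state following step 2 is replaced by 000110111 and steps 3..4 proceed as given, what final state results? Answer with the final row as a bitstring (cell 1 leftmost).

111000111

state after step 2 := 000110111
3. -> 101111101
4. -> 111000111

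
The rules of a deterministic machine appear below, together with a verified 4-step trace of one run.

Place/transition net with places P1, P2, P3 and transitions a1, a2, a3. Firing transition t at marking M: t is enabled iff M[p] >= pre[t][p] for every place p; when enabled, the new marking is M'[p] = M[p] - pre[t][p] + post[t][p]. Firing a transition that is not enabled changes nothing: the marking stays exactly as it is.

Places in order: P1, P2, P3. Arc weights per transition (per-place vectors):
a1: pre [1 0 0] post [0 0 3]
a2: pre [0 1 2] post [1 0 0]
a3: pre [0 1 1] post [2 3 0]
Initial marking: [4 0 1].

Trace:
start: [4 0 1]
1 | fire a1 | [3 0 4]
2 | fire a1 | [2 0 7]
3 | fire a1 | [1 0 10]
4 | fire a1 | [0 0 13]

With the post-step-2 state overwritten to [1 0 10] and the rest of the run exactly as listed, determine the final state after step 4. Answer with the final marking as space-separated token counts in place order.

0 0 13

state after step 2 := [1 0 10]
3 | fire a1 | [0 0 13]
4 | fire a1 | [0 0 13]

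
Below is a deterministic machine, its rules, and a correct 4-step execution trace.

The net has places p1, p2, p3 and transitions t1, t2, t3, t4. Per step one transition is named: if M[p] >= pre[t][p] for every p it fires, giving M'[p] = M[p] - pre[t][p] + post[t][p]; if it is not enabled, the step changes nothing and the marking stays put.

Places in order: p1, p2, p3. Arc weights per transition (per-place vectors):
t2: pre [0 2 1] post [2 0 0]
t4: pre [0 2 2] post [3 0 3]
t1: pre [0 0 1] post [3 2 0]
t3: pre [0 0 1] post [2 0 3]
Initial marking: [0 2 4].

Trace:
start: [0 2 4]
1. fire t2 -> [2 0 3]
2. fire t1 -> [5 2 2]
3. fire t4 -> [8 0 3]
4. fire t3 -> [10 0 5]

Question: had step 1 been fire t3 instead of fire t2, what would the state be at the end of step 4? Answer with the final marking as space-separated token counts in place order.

10 2 8

(re-executing from step 1 with the substitution; state before step 1: [0 2 4])
1. fire t3 -> [2 2 6]
2. fire t1 -> [5 4 5]
3. fire t4 -> [8 2 6]
4. fire t3 -> [10 2 8]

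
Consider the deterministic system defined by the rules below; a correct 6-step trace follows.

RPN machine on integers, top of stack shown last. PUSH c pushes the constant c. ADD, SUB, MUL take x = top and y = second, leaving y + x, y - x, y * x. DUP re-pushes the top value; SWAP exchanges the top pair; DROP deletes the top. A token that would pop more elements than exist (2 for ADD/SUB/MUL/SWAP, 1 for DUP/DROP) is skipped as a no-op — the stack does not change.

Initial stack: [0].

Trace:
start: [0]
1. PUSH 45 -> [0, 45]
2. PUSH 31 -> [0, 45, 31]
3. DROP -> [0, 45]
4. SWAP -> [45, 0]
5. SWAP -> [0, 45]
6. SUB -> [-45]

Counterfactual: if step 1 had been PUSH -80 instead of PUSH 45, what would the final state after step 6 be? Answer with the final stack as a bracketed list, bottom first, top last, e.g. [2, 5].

(re-executing from step 1 with the substitution; state before step 1: [0])
1. PUSH -80 -> [0, -80]
2. PUSH 31 -> [0, -80, 31]
3. DROP -> [0, -80]
4. SWAP -> [-80, 0]
5. SWAP -> [0, -80]
6. SUB -> [80]

[80]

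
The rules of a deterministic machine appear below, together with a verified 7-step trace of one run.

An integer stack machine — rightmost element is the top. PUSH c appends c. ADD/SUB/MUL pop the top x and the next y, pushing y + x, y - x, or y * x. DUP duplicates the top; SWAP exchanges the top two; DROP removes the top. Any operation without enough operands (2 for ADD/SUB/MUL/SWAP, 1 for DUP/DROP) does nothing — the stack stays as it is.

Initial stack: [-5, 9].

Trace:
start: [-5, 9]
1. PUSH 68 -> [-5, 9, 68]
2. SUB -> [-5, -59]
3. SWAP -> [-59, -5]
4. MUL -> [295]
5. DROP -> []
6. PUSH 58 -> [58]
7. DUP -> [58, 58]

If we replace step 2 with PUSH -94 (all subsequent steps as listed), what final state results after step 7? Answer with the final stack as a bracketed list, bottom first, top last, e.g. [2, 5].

[-5, 9, 58, 58]

(re-executing from step 2 with the substitution; state before step 2: [-5, 9, 68])
2. PUSH -94 -> [-5, 9, 68, -94]
3. SWAP -> [-5, 9, -94, 68]
4. MUL -> [-5, 9, -6392]
5. DROP -> [-5, 9]
6. PUSH 58 -> [-5, 9, 58]
7. DUP -> [-5, 9, 58, 58]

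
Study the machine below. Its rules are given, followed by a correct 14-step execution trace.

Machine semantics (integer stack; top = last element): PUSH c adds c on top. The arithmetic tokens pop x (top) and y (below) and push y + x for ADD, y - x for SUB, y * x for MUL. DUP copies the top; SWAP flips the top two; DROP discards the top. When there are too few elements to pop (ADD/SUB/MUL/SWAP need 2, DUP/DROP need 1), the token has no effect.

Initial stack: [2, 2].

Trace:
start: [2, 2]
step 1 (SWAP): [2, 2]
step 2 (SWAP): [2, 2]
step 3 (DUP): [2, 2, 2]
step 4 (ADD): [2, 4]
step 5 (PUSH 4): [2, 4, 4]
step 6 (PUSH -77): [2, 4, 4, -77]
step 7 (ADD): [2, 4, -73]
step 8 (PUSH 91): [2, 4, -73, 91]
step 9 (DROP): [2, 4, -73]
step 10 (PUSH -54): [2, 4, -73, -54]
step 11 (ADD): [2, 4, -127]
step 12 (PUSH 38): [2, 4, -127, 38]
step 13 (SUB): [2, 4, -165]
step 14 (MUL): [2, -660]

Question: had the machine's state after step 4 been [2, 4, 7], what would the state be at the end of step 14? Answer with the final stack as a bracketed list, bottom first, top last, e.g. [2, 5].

state after step 4 := [2, 4, 7]
step 5 (PUSH 4): [2, 4, 7, 4]
step 6 (PUSH -77): [2, 4, 7, 4, -77]
step 7 (ADD): [2, 4, 7, -73]
step 8 (PUSH 91): [2, 4, 7, -73, 91]
step 9 (DROP): [2, 4, 7, -73]
step 10 (PUSH -54): [2, 4, 7, -73, -54]
step 11 (ADD): [2, 4, 7, -127]
step 12 (PUSH 38): [2, 4, 7, -127, 38]
step 13 (SUB): [2, 4, 7, -165]
step 14 (MUL): [2, 4, -1155]

[2, 4, -1155]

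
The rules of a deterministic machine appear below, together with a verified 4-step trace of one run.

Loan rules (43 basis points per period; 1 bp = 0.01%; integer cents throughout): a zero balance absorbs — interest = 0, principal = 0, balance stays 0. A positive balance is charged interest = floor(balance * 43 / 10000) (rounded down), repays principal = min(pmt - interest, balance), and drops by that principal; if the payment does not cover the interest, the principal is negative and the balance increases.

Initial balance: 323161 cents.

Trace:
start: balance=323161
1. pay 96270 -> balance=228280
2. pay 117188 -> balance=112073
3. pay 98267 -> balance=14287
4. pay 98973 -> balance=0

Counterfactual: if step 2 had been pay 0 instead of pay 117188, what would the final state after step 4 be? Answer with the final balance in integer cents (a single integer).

33573

(re-executing from step 2 with the substitution; state before step 2: balance=228280)
2. pay 0 -> balance=229261
3. pay 98267 -> balance=131979
4. pay 98973 -> balance=33573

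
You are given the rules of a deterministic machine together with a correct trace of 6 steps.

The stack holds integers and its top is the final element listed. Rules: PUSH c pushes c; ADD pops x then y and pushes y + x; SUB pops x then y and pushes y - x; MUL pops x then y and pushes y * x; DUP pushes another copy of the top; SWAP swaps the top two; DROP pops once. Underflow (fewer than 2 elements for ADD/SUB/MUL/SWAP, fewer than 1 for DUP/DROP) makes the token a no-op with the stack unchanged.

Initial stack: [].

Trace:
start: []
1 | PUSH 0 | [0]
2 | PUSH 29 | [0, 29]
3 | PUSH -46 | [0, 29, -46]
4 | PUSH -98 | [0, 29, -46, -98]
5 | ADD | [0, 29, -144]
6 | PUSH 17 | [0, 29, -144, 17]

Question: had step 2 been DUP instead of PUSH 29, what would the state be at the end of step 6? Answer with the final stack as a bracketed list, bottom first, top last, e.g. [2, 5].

[0, 0, -144, 17]

(re-executing from step 2 with the substitution; state before step 2: [0])
2 | DUP | [0, 0]
3 | PUSH -46 | [0, 0, -46]
4 | PUSH -98 | [0, 0, -46, -98]
5 | ADD | [0, 0, -144]
6 | PUSH 17 | [0, 0, -144, 17]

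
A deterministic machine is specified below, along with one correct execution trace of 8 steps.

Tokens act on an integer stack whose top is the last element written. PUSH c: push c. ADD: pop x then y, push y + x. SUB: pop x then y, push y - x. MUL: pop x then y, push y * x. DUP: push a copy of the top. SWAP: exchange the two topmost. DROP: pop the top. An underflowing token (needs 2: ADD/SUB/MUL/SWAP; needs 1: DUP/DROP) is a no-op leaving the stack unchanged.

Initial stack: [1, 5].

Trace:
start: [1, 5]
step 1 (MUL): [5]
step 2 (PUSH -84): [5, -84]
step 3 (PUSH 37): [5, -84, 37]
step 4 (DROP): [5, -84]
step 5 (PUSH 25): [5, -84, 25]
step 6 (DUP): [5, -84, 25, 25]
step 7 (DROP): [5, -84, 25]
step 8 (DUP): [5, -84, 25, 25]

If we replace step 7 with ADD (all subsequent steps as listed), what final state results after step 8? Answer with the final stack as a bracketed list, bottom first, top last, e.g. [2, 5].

(re-executing from step 7 with the substitution; state before step 7: [5, -84, 25, 25])
step 7 (ADD): [5, -84, 50]
step 8 (DUP): [5, -84, 50, 50]

[5, -84, 50, 50]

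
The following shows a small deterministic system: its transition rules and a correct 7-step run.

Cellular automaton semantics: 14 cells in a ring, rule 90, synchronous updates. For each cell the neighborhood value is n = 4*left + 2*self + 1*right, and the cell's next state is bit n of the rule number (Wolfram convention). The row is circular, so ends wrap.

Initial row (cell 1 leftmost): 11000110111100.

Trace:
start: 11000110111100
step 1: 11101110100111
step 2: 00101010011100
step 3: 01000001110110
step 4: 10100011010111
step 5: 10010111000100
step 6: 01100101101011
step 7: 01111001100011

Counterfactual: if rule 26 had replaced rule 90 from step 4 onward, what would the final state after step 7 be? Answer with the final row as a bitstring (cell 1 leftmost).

00011010001100

(re-executing steps 4..7 under rule 26; state before step 4: 01000001110110)
step 4: 10100011000101
step 5: 00010110101001
step 6: 10100100000110
step 7: 00011010001100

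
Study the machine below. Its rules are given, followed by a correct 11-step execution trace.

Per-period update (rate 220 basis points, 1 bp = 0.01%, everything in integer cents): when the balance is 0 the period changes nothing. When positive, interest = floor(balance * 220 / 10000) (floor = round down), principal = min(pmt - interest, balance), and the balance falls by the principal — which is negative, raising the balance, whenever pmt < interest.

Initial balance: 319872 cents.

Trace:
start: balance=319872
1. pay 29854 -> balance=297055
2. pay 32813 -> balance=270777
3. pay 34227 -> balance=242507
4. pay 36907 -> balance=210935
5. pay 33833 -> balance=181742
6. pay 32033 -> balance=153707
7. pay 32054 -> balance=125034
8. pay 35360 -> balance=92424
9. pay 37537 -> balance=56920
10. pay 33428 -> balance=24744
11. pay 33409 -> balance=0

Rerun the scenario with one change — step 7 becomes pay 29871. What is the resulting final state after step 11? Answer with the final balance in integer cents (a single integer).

0

(re-executing from step 7 with the substitution; state before step 7: balance=153707)
7. pay 29871 -> balance=127217
8. pay 35360 -> balance=94655
9. pay 37537 -> balance=59200
10. pay 33428 -> balance=27074
11. pay 33409 -> balance=0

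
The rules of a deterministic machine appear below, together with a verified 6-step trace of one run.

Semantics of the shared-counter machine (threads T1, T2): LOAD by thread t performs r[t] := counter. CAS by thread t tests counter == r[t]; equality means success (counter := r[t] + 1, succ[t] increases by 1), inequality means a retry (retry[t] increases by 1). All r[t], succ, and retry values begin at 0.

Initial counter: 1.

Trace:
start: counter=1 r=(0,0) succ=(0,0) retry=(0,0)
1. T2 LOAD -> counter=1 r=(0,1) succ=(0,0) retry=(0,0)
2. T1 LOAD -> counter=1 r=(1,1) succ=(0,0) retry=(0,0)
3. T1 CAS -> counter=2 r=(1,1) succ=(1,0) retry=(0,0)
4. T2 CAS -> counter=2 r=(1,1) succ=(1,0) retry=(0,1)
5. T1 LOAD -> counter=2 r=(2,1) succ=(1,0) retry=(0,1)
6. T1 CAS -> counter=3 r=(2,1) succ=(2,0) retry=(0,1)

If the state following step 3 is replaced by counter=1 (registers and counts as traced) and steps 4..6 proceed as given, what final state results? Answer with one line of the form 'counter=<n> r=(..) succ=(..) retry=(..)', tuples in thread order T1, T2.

counter=3 r=(2,1) succ=(2,1) retry=(0,0)

state after step 3 := counter=1 r=(1,1) succ=(1,0) retry=(0,0)
4. T2 CAS -> counter=2 r=(1,1) succ=(1,1) retry=(0,0)
5. T1 LOAD -> counter=2 r=(2,1) succ=(1,1) retry=(0,0)
6. T1 CAS -> counter=3 r=(2,1) succ=(2,1) retry=(0,0)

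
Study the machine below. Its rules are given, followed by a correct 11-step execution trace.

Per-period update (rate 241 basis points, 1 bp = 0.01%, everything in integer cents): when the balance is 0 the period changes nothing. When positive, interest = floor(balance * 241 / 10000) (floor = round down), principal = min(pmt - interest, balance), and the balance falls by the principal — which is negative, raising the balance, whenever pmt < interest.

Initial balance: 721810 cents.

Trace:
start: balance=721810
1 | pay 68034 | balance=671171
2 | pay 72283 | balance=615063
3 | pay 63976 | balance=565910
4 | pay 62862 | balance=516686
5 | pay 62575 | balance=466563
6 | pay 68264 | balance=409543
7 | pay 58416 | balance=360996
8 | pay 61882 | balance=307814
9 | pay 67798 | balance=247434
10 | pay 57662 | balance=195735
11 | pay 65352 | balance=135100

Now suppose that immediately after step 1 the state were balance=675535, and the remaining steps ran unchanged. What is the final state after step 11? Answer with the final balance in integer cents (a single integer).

140635

state after step 1 := balance=675535
2 | pay 72283 | balance=619532
3 | pay 63976 | balance=570486
4 | pay 62862 | balance=521372
5 | pay 62575 | balance=471362
6 | pay 68264 | balance=414457
7 | pay 58416 | balance=366029
8 | pay 61882 | balance=312968
9 | pay 67798 | balance=252712
10 | pay 57662 | balance=201140
11 | pay 65352 | balance=140635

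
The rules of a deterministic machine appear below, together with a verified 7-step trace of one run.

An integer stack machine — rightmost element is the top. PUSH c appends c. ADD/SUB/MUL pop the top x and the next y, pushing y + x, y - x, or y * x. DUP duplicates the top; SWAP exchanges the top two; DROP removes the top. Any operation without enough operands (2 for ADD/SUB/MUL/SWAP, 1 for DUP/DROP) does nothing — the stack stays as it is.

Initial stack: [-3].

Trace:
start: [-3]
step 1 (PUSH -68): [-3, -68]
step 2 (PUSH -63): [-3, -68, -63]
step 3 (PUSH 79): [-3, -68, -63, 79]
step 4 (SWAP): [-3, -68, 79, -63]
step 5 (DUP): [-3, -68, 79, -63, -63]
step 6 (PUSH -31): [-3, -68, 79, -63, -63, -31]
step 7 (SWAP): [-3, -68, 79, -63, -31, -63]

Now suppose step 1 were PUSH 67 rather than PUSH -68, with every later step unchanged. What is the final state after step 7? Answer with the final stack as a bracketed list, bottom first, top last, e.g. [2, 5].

[-3, 67, 79, -63, -31, -63]

(re-executing from step 1 with the substitution; state before step 1: [-3])
step 1 (PUSH 67): [-3, 67]
step 2 (PUSH -63): [-3, 67, -63]
step 3 (PUSH 79): [-3, 67, -63, 79]
step 4 (SWAP): [-3, 67, 79, -63]
step 5 (DUP): [-3, 67, 79, -63, -63]
step 6 (PUSH -31): [-3, 67, 79, -63, -63, -31]
step 7 (SWAP): [-3, 67, 79, -63, -31, -63]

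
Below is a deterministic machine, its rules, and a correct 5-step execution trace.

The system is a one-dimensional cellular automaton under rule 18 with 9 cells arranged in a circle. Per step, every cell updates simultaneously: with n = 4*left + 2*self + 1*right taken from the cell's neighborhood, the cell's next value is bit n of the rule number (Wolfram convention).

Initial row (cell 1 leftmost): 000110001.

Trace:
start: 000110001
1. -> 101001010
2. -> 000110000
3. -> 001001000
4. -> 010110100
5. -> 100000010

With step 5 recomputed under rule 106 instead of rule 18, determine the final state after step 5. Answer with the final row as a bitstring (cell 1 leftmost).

(re-executing step 5 under rule 106; state before step 5: 010110100)
5. -> 101111000

101111000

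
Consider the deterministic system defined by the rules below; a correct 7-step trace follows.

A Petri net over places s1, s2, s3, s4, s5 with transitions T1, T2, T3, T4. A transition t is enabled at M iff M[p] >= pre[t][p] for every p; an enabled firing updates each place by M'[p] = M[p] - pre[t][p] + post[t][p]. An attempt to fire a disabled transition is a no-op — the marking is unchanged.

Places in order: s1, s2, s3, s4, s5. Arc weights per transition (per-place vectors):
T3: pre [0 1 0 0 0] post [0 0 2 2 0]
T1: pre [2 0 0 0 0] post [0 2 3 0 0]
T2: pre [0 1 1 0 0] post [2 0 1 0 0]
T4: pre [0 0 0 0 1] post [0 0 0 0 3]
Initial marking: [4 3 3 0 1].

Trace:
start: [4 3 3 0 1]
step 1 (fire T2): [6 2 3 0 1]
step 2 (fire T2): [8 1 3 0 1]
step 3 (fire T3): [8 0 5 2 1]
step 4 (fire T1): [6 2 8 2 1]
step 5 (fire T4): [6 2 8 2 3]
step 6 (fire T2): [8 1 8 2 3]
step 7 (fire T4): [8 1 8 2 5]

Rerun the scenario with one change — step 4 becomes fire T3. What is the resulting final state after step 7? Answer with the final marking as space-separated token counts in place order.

8 0 5 2 5

(re-executing from step 4 with the substitution; state before step 4: [8 0 5 2 1])
step 4 (fire T3): [8 0 5 2 1]
step 5 (fire T4): [8 0 5 2 3]
step 6 (fire T2): [8 0 5 2 3]
step 7 (fire T4): [8 0 5 2 5]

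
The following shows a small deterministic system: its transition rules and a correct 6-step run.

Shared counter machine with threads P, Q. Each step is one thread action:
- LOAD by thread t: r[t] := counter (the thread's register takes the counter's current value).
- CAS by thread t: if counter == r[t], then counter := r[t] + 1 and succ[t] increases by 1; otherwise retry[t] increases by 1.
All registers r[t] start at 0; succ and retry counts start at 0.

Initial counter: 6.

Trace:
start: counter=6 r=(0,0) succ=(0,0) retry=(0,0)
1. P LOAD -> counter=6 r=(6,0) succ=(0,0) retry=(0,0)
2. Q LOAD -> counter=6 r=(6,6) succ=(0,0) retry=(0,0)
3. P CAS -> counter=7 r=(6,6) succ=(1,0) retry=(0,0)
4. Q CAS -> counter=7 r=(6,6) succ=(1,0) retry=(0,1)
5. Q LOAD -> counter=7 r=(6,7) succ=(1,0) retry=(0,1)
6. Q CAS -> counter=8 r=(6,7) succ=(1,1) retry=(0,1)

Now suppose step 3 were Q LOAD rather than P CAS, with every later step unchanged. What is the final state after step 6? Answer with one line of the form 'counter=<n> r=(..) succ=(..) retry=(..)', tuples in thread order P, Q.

(re-executing from step 3 with the substitution; state before step 3: counter=6 r=(6,6) succ=(0,0) retry=(0,0))
3. Q LOAD -> counter=6 r=(6,6) succ=(0,0) retry=(0,0)
4. Q CAS -> counter=7 r=(6,6) succ=(0,1) retry=(0,0)
5. Q LOAD -> counter=7 r=(6,7) succ=(0,1) retry=(0,0)
6. Q CAS -> counter=8 r=(6,7) succ=(0,2) retry=(0,0)

counter=8 r=(6,7) succ=(0,2) retry=(0,0)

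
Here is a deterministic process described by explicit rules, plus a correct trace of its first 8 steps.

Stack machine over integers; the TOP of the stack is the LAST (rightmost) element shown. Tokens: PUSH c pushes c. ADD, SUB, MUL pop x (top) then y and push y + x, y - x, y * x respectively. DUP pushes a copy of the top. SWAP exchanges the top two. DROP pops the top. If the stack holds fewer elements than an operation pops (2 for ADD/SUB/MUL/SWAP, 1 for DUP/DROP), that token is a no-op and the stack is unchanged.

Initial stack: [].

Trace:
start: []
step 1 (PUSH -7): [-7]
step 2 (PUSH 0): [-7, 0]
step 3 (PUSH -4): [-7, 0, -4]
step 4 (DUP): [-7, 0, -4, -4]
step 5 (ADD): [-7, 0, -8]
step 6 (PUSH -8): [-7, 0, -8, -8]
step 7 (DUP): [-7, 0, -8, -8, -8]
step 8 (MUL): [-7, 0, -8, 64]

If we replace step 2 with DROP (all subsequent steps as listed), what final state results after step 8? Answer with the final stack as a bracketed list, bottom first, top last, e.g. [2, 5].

(re-executing from step 2 with the substitution; state before step 2: [-7])
step 2 (DROP): []
step 3 (PUSH -4): [-4]
step 4 (DUP): [-4, -4]
step 5 (ADD): [-8]
step 6 (PUSH -8): [-8, -8]
step 7 (DUP): [-8, -8, -8]
step 8 (MUL): [-8, 64]

[-8, 64]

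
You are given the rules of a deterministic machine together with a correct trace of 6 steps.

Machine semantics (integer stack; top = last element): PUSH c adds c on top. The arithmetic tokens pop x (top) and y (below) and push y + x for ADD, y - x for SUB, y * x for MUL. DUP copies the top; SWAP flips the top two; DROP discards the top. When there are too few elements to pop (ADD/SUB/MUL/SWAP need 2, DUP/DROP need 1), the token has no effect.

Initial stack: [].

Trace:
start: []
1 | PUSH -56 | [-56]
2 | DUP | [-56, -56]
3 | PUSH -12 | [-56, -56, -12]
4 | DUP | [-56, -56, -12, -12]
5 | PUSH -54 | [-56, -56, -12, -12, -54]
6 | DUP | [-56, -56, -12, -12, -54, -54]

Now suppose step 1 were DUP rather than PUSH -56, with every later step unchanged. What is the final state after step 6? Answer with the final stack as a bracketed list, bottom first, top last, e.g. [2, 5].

(re-executing from step 1 with the substitution; state before step 1: [])
1 | DUP | []
2 | DUP | []
3 | PUSH -12 | [-12]
4 | DUP | [-12, -12]
5 | PUSH -54 | [-12, -12, -54]
6 | DUP | [-12, -12, -54, -54]

[-12, -12, -54, -54]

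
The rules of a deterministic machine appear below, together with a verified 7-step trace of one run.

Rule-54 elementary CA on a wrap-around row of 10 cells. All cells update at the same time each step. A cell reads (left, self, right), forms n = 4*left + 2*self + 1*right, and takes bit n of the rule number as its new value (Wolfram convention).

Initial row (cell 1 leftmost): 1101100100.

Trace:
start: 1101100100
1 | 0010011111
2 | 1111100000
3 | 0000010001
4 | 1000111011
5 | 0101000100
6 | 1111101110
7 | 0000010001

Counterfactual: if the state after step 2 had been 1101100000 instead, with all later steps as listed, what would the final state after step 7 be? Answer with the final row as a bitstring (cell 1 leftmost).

state after step 2 := 1101100000
3 | 0010010001
4 | 1111111011
5 | 0000000100
6 | 0000001110
7 | 0000010001

0000010001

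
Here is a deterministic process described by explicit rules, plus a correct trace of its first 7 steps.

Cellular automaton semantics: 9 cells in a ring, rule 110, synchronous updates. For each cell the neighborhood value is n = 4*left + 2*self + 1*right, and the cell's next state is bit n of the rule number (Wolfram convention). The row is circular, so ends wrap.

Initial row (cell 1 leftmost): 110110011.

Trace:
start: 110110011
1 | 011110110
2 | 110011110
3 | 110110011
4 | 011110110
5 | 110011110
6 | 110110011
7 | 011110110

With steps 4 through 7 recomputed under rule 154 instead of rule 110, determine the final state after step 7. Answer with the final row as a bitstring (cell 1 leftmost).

(re-executing steps 4..7 under rule 154; state before step 4: 110110011)
4 | 100101111
5 | 011001111
6 | 010111110
7 | 100111101

100111101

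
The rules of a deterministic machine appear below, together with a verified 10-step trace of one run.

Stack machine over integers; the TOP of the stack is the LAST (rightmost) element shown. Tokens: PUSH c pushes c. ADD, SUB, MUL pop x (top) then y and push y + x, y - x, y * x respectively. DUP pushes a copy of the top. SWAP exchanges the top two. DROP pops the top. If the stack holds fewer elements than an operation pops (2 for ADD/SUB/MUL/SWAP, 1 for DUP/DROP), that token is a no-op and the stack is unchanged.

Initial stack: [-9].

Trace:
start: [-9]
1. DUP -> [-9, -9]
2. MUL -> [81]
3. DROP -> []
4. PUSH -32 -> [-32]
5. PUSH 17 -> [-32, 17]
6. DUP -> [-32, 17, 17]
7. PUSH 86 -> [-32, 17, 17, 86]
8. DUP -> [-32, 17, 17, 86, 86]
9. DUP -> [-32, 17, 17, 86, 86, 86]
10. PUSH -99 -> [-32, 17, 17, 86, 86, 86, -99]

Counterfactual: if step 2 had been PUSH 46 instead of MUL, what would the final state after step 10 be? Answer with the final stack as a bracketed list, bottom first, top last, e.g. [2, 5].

[-9, -9, -32, 17, 17, 86, 86, 86, -99]

(re-executing from step 2 with the substitution; state before step 2: [-9, -9])
2. PUSH 46 -> [-9, -9, 46]
3. DROP -> [-9, -9]
4. PUSH -32 -> [-9, -9, -32]
5. PUSH 17 -> [-9, -9, -32, 17]
6. DUP -> [-9, -9, -32, 17, 17]
7. PUSH 86 -> [-9, -9, -32, 17, 17, 86]
8. DUP -> [-9, -9, -32, 17, 17, 86, 86]
9. DUP -> [-9, -9, -32, 17, 17, 86, 86, 86]
10. PUSH -99 -> [-9, -9, -32, 17, 17, 86, 86, 86, -99]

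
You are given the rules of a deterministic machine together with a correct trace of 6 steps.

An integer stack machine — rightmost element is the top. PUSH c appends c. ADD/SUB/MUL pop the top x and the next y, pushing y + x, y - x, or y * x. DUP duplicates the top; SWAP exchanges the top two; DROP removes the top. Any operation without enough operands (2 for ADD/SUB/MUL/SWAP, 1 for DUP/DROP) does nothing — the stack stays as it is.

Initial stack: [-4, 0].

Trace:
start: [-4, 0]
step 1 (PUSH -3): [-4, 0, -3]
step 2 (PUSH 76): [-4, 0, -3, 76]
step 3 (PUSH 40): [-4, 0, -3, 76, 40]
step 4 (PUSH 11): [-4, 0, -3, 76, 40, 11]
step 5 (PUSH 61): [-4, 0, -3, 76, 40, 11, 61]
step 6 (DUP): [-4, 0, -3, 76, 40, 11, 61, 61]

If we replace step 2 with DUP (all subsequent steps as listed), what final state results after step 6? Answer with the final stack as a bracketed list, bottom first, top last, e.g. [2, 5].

[-4, 0, -3, -3, 40, 11, 61, 61]

(re-executing from step 2 with the substitution; state before step 2: [-4, 0, -3])
step 2 (DUP): [-4, 0, -3, -3]
step 3 (PUSH 40): [-4, 0, -3, -3, 40]
step 4 (PUSH 11): [-4, 0, -3, -3, 40, 11]
step 5 (PUSH 61): [-4, 0, -3, -3, 40, 11, 61]
step 6 (DUP): [-4, 0, -3, -3, 40, 11, 61, 61]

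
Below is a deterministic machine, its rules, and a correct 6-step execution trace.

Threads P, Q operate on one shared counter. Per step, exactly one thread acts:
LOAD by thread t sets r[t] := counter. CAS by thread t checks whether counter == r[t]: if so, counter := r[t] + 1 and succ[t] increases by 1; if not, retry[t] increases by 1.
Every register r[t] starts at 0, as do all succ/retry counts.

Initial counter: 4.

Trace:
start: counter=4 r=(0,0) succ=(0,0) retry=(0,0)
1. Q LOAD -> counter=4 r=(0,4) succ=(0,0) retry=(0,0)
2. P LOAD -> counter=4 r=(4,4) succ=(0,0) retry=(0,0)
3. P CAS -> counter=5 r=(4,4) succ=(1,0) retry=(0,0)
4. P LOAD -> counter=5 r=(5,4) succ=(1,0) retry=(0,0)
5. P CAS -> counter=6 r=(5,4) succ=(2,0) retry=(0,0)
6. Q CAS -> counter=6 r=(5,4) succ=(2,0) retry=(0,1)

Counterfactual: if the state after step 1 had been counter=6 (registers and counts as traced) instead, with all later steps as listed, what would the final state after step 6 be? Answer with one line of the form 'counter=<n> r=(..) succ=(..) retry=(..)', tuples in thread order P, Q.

counter=8 r=(7,4) succ=(2,0) retry=(0,1)

state after step 1 := counter=6 r=(0,4) succ=(0,0) retry=(0,0)
2. P LOAD -> counter=6 r=(6,4) succ=(0,0) retry=(0,0)
3. P CAS -> counter=7 r=(6,4) succ=(1,0) retry=(0,0)
4. P LOAD -> counter=7 r=(7,4) succ=(1,0) retry=(0,0)
5. P CAS -> counter=8 r=(7,4) succ=(2,0) retry=(0,0)
6. Q CAS -> counter=8 r=(7,4) succ=(2,0) retry=(0,1)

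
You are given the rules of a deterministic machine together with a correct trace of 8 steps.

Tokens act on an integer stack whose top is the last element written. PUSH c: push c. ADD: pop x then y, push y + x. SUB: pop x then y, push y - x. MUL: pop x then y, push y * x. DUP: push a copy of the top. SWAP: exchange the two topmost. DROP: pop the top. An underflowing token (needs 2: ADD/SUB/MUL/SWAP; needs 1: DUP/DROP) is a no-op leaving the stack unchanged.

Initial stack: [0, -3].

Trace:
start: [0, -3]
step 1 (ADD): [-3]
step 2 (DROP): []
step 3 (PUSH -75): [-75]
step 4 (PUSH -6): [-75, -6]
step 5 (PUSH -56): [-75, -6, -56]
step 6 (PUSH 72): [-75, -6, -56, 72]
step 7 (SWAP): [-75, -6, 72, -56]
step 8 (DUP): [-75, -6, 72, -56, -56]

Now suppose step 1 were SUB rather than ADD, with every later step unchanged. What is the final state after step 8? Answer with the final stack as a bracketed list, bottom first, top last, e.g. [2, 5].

[-75, -6, 72, -56, -56]

(re-executing from step 1 with the substitution; state before step 1: [0, -3])
step 1 (SUB): [3]
step 2 (DROP): []
step 3 (PUSH -75): [-75]
step 4 (PUSH -6): [-75, -6]
step 5 (PUSH -56): [-75, -6, -56]
step 6 (PUSH 72): [-75, -6, -56, 72]
step 7 (SWAP): [-75, -6, 72, -56]
step 8 (DUP): [-75, -6, 72, -56, -56]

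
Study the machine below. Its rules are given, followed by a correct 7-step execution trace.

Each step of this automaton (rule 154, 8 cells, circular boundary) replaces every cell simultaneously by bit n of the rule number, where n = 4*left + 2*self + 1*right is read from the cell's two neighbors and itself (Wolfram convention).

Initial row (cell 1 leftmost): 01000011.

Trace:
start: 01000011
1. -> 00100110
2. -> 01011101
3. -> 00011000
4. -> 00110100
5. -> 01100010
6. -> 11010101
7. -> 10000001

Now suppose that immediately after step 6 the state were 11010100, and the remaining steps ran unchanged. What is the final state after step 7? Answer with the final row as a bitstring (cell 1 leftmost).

state after step 6 := 11010100
7. -> 10000011

10000011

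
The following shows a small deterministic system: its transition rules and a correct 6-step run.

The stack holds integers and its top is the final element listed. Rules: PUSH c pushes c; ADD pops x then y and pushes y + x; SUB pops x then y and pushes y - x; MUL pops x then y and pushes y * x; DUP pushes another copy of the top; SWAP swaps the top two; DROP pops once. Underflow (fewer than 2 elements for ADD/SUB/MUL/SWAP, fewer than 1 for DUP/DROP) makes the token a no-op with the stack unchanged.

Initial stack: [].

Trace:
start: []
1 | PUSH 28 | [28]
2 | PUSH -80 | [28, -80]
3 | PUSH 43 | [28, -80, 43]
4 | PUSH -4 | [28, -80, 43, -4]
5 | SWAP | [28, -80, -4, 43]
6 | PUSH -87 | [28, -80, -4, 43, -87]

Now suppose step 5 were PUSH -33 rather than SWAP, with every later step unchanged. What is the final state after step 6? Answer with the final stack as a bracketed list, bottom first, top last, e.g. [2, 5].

(re-executing from step 5 with the substitution; state before step 5: [28, -80, 43, -4])
5 | PUSH -33 | [28, -80, 43, -4, -33]
6 | PUSH -87 | [28, -80, 43, -4, -33, -87]

[28, -80, 43, -4, -33, -87]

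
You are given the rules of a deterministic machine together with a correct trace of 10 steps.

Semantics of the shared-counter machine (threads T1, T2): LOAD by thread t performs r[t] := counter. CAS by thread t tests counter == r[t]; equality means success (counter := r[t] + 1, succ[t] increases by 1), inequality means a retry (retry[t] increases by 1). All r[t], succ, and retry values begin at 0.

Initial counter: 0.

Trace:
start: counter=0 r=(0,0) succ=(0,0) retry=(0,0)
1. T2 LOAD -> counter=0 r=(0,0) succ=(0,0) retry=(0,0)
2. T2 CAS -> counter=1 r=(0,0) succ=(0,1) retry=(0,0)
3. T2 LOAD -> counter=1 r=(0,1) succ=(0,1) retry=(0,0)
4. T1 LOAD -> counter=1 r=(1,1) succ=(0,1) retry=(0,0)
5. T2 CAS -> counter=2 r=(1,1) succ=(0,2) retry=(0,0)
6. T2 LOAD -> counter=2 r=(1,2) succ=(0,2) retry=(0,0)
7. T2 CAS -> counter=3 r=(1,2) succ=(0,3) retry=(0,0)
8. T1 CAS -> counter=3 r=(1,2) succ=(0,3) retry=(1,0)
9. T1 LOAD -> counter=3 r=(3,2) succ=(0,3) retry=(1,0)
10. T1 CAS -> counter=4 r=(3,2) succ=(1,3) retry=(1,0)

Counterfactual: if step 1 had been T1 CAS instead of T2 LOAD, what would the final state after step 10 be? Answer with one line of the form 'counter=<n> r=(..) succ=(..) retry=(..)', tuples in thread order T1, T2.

(re-executing from step 1 with the substitution; state before step 1: counter=0 r=(0,0) succ=(0,0) retry=(0,0))
1. T1 CAS -> counter=1 r=(0,0) succ=(1,0) retry=(0,0)
2. T2 CAS -> counter=1 r=(0,0) succ=(1,0) retry=(0,1)
3. T2 LOAD -> counter=1 r=(0,1) succ=(1,0) retry=(0,1)
4. T1 LOAD -> counter=1 r=(1,1) succ=(1,0) retry=(0,1)
5. T2 CAS -> counter=2 r=(1,1) succ=(1,1) retry=(0,1)
6. T2 LOAD -> counter=2 r=(1,2) succ=(1,1) retry=(0,1)
7. T2 CAS -> counter=3 r=(1,2) succ=(1,2) retry=(0,1)
8. T1 CAS -> counter=3 r=(1,2) succ=(1,2) retry=(1,1)
9. T1 LOAD -> counter=3 r=(3,2) succ=(1,2) retry=(1,1)
10. T1 CAS -> counter=4 r=(3,2) succ=(2,2) retry=(1,1)

counter=4 r=(3,2) succ=(2,2) retry=(1,1)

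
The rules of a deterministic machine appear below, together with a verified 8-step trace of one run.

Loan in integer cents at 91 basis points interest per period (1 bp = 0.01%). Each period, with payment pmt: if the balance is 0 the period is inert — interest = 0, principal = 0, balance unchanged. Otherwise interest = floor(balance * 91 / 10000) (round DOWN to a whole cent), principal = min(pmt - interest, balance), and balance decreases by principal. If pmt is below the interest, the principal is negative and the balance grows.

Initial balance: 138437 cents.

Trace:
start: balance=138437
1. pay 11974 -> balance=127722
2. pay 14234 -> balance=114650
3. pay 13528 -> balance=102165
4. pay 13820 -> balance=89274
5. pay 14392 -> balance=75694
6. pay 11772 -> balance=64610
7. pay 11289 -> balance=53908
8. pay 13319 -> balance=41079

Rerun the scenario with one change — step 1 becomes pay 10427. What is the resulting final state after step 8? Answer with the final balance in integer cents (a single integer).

(re-executing from step 1 with the substitution; state before step 1: balance=138437)
1. pay 10427 -> balance=129269
2. pay 14234 -> balance=116211
3. pay 13528 -> balance=103740
4. pay 13820 -> balance=90864
5. pay 14392 -> balance=77298
6. pay 11772 -> balance=66229
7. pay 11289 -> balance=55542
8. pay 13319 -> balance=42728

42728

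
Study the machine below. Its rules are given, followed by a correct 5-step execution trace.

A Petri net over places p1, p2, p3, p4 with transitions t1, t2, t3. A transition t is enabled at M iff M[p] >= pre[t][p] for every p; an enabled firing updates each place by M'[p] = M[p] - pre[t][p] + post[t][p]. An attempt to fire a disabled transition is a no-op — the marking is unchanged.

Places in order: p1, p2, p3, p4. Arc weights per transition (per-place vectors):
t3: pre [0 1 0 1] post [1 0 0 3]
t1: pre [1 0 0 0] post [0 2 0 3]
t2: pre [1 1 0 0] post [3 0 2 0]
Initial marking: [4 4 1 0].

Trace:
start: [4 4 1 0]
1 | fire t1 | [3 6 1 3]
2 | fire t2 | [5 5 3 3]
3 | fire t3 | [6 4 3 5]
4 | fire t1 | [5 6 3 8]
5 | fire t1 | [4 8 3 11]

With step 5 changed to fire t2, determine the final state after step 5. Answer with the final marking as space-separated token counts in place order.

7 5 5 8

(re-executing from step 5 with the substitution; state before step 5: [5 6 3 8])
5 | fire t2 | [7 5 5 8]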